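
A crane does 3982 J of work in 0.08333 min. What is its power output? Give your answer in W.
Convert to SI: W = 3982.0 J, t = 4.9998 s
P = W/t = 3982.0/4.9998 = 796.4 W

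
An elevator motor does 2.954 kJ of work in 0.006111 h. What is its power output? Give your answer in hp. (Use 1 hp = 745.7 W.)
Convert to SI: W = 2954.0 J, t = 21.9996 s
P = W/t = 2954.0/21.9996 = 134.275 W = 0.1801 hp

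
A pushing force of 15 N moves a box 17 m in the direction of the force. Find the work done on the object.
W = F·d = (15)(17) = 255.0 J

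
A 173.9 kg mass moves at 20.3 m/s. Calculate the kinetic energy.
KE = ½mv² = ½(173.9)(20.3)² = 35830 J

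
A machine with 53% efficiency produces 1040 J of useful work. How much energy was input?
W_in = W_out/η = 1040/0.53 = 1962 J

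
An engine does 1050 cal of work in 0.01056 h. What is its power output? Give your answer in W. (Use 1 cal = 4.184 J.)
Convert to SI: W = 4393.2 J, t = 38.016 s
P = W/t = 4393.2/38.016 = 115.6 W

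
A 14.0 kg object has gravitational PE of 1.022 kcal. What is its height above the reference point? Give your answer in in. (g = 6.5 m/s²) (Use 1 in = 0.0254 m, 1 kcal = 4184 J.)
Convert to SI: m = 14.0 kg, PE = 4276.05 J
h = PE/(mg) = 4276.05/(14.0·6.5) = 46.9895 m = 1850 in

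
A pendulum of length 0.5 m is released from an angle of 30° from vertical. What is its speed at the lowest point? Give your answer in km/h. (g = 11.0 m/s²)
h = L(1 − cosθ) = 0.5(1 − cos30°) = 0.0669873 m
v = √(2gh) = √(2·11.0·0.0669873) = 1.21397 m/s = 4.37 km/h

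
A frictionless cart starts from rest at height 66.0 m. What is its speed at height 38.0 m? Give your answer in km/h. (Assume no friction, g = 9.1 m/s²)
mgh₁ = mgh₂ + ½mv² ⇒ v = √(2g(h₁−h₂)) = √(2·9.1·28.0) = 22.5743 m/s = 81.27 km/h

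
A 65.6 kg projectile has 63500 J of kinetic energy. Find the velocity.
v = √(2·KE/m) = √(2·63500/65.6) = 44.0 m/s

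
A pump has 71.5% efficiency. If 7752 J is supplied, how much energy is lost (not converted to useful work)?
W_lost = W_in(1 − η) = 7752·(1 − 0.715) = 2209 J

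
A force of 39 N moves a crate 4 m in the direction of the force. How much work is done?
W = F·d = (39)(4) = 156.0 J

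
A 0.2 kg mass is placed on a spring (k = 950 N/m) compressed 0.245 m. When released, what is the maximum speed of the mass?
½kx² = ½mv² ⇒ v = x√(k/m) = (0.245)√(950/0.2) = 16.89 m/s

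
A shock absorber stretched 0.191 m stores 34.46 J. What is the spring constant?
k = 2·PE/x² = 2·34.46/(0.191)² = 1889 N/m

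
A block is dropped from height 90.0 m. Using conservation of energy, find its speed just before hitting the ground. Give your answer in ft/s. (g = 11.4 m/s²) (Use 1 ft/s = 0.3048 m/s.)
mgh = ½mv² ⇒ v = √(2gh) = √(2·11.4·90.0) = 45.299 m/s = 148.6 ft/s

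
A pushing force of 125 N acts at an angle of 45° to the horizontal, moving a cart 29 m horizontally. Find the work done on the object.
W = F·d·cosθ = (125)(29)cos(45°) = 2563 J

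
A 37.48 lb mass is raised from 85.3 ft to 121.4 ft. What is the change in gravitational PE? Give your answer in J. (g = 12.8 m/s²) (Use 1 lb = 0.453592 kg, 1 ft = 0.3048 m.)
Convert to SI: m = 17.0006 kg, Δh = 11.0033 m
ΔPE = mgΔh = (17.0006)(12.8)(11.0033) = 2394 J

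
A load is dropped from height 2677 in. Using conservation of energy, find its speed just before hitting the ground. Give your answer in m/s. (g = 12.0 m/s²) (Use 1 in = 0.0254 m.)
Convert to SI: h = 67.9958 m
mgh = ½mv² ⇒ v = √(2gh) = √(2·12.0·67.9958) = 40.4 m/s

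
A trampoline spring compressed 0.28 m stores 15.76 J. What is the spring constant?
k = 2·PE/x² = 2·15.76/(0.28)² = 402.0 N/m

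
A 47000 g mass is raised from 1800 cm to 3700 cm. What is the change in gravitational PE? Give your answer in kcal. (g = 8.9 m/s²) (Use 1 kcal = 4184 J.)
Convert to SI: m = 47.0 kg, Δh = 19.0 m
ΔPE = mgΔh = (47.0)(8.9)(19.0) = 7947.7 J = 1.9 kcal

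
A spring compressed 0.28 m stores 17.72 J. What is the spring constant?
k = 2·PE/x² = 2·17.72/(0.28)² = 452.0 N/m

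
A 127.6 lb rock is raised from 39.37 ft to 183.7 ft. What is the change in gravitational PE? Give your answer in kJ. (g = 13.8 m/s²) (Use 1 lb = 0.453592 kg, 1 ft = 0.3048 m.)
Convert to SI: m = 57.8783 kg, Δh = 43.9918 m
ΔPE = mgΔh = (57.8783)(13.8)(43.9918) = 35137.2 J = 35.14 kJ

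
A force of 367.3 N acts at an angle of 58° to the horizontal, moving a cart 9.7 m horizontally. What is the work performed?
W = F·d·cosθ = (367.3)(9.7)cos(58°) = 1888 J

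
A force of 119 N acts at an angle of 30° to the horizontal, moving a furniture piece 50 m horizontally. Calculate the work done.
W = F·d·cosθ = (119)(50)cos(30°) = 5153 J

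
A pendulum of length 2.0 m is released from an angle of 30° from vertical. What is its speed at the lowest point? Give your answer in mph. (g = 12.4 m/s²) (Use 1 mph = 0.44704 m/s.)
h = L(1 − cosθ) = 2.0(1 − cos30°) = 0.267949 m
v = √(2gh) = √(2·12.4·0.267949) = 2.57782 m/s = 5.766 mph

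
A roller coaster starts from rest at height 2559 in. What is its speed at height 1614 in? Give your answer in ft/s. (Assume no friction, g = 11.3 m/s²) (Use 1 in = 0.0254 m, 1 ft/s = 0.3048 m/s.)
Convert to SI: h₁−h₂ = 24.003 m
mgh₁ = mgh₂ + ½mv² ⇒ v = √(2g(h₁−h₂)) = √(2·11.3·24.003) = 23.2909 m/s = 76.41 ft/s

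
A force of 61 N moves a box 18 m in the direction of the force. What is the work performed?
W = F·d = (61)(18) = 1098 J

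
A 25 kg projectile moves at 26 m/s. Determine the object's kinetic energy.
KE = ½mv² = ½(25)(26)² = 8450.0 J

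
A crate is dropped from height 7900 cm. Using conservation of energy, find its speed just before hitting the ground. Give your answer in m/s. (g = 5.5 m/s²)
Convert to SI: h = 79.0 m
mgh = ½mv² ⇒ v = √(2gh) = √(2·5.5·79.0) = 29.48 m/s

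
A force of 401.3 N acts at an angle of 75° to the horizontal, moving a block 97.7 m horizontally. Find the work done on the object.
W = F·d·cosθ = (401.3)(97.7)cos(75°) = 10150 J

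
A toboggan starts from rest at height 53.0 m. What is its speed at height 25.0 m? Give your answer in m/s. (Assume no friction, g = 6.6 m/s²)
mgh₁ = mgh₂ + ½mv² ⇒ v = √(2g(h₁−h₂)) = √(2·6.6·28.0) = 19.22 m/s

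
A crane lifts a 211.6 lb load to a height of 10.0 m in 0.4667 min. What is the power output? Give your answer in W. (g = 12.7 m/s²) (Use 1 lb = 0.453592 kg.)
Convert to SI: m = 95.9801 kg, h = 10.0 m, t = 28.002 s
P = mgh/t = (95.9801)(12.7)(10.0)/28.002 = 435.3 W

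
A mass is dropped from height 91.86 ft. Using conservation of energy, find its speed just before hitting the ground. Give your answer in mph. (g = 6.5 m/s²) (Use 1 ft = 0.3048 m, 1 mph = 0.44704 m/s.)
Convert to SI: h = 27.9989 m
mgh = ½mv² ⇒ v = √(2gh) = √(2·6.5·27.9989) = 19.0784 m/s = 42.68 mph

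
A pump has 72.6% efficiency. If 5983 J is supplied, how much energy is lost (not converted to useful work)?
W_lost = W_in(1 − η) = 5983·(1 − 0.726) = 1639 J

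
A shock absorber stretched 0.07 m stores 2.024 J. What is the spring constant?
k = 2·PE/x² = 2·2.024/(0.07)² = 826.1 N/m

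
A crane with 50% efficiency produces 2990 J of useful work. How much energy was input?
W_in = W_out/η = 2990/0.5 = 5980 J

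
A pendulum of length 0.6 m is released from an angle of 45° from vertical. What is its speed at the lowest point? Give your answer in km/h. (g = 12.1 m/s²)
h = L(1 − cosθ) = 0.6(1 − cos45°) = 0.175736 m
v = √(2gh) = √(2·12.1·0.175736) = 2.06223 m/s = 7.424 km/h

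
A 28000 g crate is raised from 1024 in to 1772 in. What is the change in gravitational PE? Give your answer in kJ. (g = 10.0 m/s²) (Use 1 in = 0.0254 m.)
Convert to SI: m = 28.0 kg, Δh = 18.9992 m
ΔPE = mgΔh = (28.0)(10.0)(18.9992) = 5319.78 J = 5.32 kJ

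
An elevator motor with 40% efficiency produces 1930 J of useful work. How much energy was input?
W_in = W_out/η = 1930/0.4 = 4825 J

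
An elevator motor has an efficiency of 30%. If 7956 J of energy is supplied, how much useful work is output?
W_out = η·W_in = 0.3·7956 = 2386.8 J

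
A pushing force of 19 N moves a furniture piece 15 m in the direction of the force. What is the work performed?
W = F·d = (19)(15) = 285.0 J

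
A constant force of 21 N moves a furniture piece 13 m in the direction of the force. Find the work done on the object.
W = F·d = (21)(13) = 273.0 J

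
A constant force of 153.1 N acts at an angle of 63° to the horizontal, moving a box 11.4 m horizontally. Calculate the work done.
W = F·d·cosθ = (153.1)(11.4)cos(63°) = 792.4 J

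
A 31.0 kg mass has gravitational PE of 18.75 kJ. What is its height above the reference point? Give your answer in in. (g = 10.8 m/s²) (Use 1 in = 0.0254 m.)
Convert to SI: m = 31.0 kg, PE = 18750.0 J
h = PE/(mg) = 18750.0/(31.0·10.8) = 56.0036 m = 2205 in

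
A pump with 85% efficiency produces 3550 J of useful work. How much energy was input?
W_in = W_out/η = 3550/0.85 = 4176 J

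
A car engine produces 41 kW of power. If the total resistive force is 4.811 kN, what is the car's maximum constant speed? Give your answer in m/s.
Convert to SI: F = 4811.0 N
P = Fv ⇒ v = P/F = 41000 W/4811.0 N = 8.522 m/s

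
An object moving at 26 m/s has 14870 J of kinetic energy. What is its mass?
m = 2·KE/v² = 2·14870/(26)² = 43.99 kg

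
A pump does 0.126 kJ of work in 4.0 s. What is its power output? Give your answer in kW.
Convert to SI: W = 126.0 J, t = 4.0 s
P = W/t = 126.0/4.0 = 31.5 W = 0.0315 kW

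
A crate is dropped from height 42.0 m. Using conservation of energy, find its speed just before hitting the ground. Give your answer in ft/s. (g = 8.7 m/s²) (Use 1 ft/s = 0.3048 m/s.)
mgh = ½mv² ⇒ v = √(2gh) = √(2·8.7·42.0) = 27.0333 m/s = 88.69 ft/s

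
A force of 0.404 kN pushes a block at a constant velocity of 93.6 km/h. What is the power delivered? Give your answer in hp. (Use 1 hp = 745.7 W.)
Convert to SI: F = 404.0 N, v = 26.0 m/s
P = Fv = (404.0)(26.0) = 10504.0 W = 14.09 hp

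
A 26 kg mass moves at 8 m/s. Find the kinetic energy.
KE = ½mv² = ½(26)(8)² = 832.0 J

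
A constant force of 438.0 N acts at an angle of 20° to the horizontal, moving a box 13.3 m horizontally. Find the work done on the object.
W = F·d·cosθ = (438.0)(13.3)cos(20°) = 5474 J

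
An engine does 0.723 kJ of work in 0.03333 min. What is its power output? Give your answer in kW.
Convert to SI: W = 723.0 J, t = 1.9998 s
P = W/t = 723.0/1.9998 = 361.536 W = 0.3615 kW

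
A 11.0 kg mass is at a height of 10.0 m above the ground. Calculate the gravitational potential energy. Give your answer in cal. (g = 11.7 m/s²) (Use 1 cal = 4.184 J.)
PE = mgh = (11.0)(11.7)(10.0) = 1287.0 J = 307.6 cal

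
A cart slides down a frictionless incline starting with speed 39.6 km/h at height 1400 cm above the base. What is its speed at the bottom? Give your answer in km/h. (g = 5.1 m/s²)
Convert to SI: v₀ = 11.0 m/s, h = 14.0 m
½mv₀² + mgh = ½mv² ⇒ v = √(v₀² + 2gh) = √(11.0² + 2·5.1·14.0) = 16.2419 m/s = 58.47 km/h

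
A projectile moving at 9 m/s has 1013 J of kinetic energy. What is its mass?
m = 2·KE/v² = 2·1013/(9)² = 25.01 kg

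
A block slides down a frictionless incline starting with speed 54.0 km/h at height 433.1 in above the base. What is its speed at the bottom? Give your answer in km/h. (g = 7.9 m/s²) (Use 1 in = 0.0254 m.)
Convert to SI: v₀ = 15.0 m/s, h = 11.0007 m
½mv₀² + mgh = ½mv² ⇒ v = √(v₀² + 2gh) = √(15.0² + 2·7.9·11.0007) = 19.9703 m/s = 71.89 km/h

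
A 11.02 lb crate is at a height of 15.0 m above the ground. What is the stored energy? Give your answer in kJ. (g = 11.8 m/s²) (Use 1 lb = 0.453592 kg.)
Convert to SI: m = 4.99858 kg, h = 15.0 m
PE = mgh = (4.99858)(11.8)(15.0) = 884.749 J = 0.8847 kJ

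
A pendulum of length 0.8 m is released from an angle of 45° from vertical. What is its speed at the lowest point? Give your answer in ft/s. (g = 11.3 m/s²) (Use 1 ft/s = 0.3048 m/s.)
h = L(1 − cosθ) = 0.8(1 − cos45°) = 0.234315 m
v = √(2gh) = √(2·11.3·0.234315) = 2.3012 m/s = 7.55 ft/s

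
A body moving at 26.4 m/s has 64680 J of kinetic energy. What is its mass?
m = 2·KE/v² = 2·64680/(26.4)² = 185.6 kg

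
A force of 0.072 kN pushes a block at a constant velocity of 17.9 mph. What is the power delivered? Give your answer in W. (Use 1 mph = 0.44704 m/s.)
Convert to SI: F = 72.0 N, v = 8.00202 m/s
P = Fv = (72.0)(8.00202) = 576.1 W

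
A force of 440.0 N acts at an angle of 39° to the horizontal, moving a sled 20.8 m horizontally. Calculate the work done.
W = F·d·cosθ = (440.0)(20.8)cos(39°) = 7112 J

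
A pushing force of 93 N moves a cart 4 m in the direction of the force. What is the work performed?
W = F·d = (93)(4) = 372.0 J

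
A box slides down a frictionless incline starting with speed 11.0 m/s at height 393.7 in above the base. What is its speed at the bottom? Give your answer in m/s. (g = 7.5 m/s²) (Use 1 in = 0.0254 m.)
Convert to SI: v₀ = 11.0 m/s, h = 9.99998 m
½mv₀² + mgh = ½mv² ⇒ v = √(v₀² + 2gh) = √(11.0² + 2·7.5·9.99998) = 16.46 m/s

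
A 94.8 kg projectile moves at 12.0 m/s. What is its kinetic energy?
KE = ½mv² = ½(94.8)(12.0)² = 6826 J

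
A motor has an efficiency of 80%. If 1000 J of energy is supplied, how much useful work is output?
W_out = η·W_in = 0.8·1000 = 800.0 J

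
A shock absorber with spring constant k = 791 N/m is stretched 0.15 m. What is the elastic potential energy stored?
PE = ½kx² = ½(791)(0.15)² = 8.899 J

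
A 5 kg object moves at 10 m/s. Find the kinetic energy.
KE = ½mv² = ½(5)(10)² = 250.0 J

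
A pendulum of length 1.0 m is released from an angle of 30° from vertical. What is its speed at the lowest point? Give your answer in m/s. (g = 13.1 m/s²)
h = L(1 − cosθ) = 1.0(1 − cos30°) = 0.133975 m
v = √(2gh) = √(2·13.1·0.133975) = 1.874 m/s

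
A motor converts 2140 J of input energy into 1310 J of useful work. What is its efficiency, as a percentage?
η = W_out/W_in = 1310/2140 = 61.21%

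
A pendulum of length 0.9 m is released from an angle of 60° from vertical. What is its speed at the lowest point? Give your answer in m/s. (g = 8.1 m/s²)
h = L(1 − cosθ) = 0.9(1 − cos60°) = 0.45 m
v = √(2gh) = √(2·8.1·0.45) = 2.7 m/s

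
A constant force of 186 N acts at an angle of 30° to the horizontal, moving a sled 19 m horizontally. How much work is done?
W = F·d·cosθ = (186)(19)cos(30°) = 3061 J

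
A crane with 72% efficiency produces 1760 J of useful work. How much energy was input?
W_in = W_out/η = 1760/0.72 = 2444 J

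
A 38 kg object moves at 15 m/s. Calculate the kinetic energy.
KE = ½mv² = ½(38)(15)² = 4275.0 J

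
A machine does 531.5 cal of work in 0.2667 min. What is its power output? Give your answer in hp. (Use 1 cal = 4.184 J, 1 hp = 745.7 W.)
Convert to SI: W = 2223.8 J, t = 16.002 s
P = W/t = 2223.8/16.002 = 138.97 W = 0.1864 hp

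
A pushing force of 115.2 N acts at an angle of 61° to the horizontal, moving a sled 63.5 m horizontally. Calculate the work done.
W = F·d·cosθ = (115.2)(63.5)cos(61°) = 3546 J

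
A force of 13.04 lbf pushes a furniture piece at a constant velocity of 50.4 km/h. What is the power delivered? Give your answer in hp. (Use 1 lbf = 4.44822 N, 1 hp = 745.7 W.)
Convert to SI: F = 58.0048 N, v = 14.0 m/s
P = Fv = (58.0048)(14.0) = 812.067 W = 1.089 hp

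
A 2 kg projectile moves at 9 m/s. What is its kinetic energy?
KE = ½mv² = ½(2)(9)² = 81.0 J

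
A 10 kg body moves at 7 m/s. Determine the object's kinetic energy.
KE = ½mv² = ½(10)(7)² = 245.0 J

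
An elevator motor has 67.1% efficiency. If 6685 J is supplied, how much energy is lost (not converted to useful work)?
W_lost = W_in(1 − η) = 6685·(1 − 0.671) = 2199 J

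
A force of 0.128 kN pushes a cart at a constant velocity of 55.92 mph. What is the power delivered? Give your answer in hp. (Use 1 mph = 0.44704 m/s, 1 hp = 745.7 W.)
Convert to SI: F = 128.0 N, v = 24.9985 m/s
P = Fv = (128.0)(24.9985) = 3199.81 W = 4.291 hp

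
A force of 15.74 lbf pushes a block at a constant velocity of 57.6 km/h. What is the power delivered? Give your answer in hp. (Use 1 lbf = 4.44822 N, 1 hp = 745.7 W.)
Convert to SI: F = 70.015 N, v = 16.0 m/s
P = Fv = (70.015)(16.0) = 1120.24 W = 1.502 hp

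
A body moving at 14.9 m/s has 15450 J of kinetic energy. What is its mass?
m = 2·KE/v² = 2·15450/(14.9)² = 139.2 kg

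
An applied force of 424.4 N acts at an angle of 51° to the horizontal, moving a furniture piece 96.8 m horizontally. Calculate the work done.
W = F·d·cosθ = (424.4)(96.8)cos(51°) = 25850 J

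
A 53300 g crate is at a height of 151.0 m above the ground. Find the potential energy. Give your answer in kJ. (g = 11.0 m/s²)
Convert to SI: m = 53.3 kg, h = 151.0 m
PE = mgh = (53.3)(11.0)(151.0) = 88531.3 J = 88.53 kJ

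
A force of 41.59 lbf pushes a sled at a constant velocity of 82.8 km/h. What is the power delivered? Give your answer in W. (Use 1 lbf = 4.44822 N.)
Convert to SI: F = 185.001 N, v = 23.0 m/s
P = Fv = (185.001)(23.0) = 4255 W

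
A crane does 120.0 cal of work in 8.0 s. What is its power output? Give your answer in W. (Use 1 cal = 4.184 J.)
Convert to SI: W = 502.08 J, t = 8.0 s
P = W/t = 502.08/8.0 = 62.76 W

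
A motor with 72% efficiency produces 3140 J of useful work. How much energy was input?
W_in = W_out/η = 3140/0.72 = 4361 J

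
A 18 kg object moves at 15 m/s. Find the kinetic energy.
KE = ½mv² = ½(18)(15)² = 2025.0 J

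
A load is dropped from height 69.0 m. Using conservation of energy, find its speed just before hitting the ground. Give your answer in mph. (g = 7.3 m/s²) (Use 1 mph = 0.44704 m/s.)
mgh = ½mv² ⇒ v = √(2gh) = √(2·7.3·69.0) = 31.7396 m/s = 71.0 mph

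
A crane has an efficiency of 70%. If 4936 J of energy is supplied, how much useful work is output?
W_out = η·W_in = 0.7·4936 = 3455.2 J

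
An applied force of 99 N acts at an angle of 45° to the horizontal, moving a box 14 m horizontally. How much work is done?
W = F·d·cosθ = (99)(14)cos(45°) = 980.0 J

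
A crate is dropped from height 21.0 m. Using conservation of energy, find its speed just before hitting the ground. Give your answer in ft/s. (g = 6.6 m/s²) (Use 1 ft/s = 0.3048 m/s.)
mgh = ½mv² ⇒ v = √(2gh) = √(2·6.6·21.0) = 16.6493 m/s = 54.62 ft/s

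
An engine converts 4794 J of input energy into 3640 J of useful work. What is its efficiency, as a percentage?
η = W_out/W_in = 3640/4794 = 75.93%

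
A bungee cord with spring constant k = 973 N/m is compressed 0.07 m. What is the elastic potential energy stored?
PE = ½kx² = ½(973)(0.07)² = 2.384 J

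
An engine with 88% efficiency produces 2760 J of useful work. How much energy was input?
W_in = W_out/η = 2760/0.88 = 3136 J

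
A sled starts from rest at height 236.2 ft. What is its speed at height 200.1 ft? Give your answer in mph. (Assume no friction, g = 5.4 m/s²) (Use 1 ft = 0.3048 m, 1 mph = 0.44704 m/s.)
Convert to SI: h₁−h₂ = 11.0033 m
mgh₁ = mgh₂ + ½mv² ⇒ v = √(2g(h₁−h₂)) = √(2·5.4·11.0033) = 10.9012 m/s = 24.39 mph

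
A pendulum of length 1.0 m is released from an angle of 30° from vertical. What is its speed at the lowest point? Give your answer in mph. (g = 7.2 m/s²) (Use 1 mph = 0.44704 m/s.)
h = L(1 − cosθ) = 1.0(1 − cos30°) = 0.133975 m
v = √(2gh) = √(2·7.2·0.133975) = 1.38897 m/s = 3.107 mph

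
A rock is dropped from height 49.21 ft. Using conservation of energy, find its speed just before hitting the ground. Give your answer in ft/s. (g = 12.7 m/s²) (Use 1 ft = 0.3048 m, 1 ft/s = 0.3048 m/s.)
Convert to SI: h = 14.9992 m
mgh = ½mv² ⇒ v = √(2gh) = √(2·12.7·14.9992) = 19.5187 m/s = 64.04 ft/s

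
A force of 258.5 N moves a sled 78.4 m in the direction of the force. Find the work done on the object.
W = F·d = (258.5)(78.4) = 20270 J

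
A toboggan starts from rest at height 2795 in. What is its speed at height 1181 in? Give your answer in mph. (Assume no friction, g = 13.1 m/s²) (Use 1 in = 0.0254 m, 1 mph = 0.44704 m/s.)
Convert to SI: h₁−h₂ = 40.9956 m
mgh₁ = mgh₂ + ½mv² ⇒ v = √(2g(h₁−h₂)) = √(2·13.1·40.9956) = 32.7732 m/s = 73.31 mph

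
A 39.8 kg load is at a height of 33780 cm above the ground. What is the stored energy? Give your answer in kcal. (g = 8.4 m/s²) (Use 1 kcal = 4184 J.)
Convert to SI: m = 39.8 kg, h = 337.8 m
PE = mgh = (39.8)(8.4)(337.8) = 112933 J = 26.99 kcal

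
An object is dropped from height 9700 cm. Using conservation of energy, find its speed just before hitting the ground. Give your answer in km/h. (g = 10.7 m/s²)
Convert to SI: h = 97.0 m
mgh = ½mv² ⇒ v = √(2gh) = √(2·10.7·97.0) = 45.5609 m/s = 164.0 km/h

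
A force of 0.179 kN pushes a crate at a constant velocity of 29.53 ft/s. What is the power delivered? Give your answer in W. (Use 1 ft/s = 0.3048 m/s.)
Convert to SI: F = 179.0 N, v = 9.00074 m/s
P = Fv = (179.0)(9.00074) = 1611 W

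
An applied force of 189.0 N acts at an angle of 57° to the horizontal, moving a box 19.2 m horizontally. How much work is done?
W = F·d·cosθ = (189.0)(19.2)cos(57°) = 1976 J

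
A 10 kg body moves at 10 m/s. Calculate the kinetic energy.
KE = ½mv² = ½(10)(10)² = 500.0 J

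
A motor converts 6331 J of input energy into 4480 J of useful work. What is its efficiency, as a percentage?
η = W_out/W_in = 4480/6331 = 70.76%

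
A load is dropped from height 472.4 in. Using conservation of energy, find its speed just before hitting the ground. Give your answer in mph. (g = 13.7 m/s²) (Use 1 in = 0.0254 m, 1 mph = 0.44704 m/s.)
Convert to SI: h = 11.999 m
mgh = ½mv² ⇒ v = √(2gh) = √(2·13.7·11.999) = 18.1321 m/s = 40.56 mph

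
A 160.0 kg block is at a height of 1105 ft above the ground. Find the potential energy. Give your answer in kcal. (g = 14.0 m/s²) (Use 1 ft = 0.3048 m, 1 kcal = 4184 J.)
Convert to SI: m = 160.0 kg, h = 336.804 m
PE = mgh = (160.0)(14.0)(336.804) = 754441 J = 180.3 kcal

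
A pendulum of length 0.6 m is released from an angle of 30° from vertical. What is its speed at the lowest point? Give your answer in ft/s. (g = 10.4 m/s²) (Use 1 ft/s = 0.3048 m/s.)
h = L(1 − cosθ) = 0.6(1 − cos30°) = 0.0803848 m
v = √(2gh) = √(2·10.4·0.0803848) = 1.29306 m/s = 4.242 ft/s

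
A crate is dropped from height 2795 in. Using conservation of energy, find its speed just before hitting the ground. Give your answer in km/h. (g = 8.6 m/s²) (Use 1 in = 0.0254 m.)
Convert to SI: h = 70.993 m
mgh = ½mv² ⇒ v = √(2gh) = √(2·8.6·70.993) = 34.9439 m/s = 125.8 km/h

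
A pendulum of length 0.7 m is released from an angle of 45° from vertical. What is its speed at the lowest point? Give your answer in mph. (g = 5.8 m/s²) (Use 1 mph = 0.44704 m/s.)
h = L(1 − cosθ) = 0.7(1 − cos45°) = 0.205025 m
v = √(2gh) = √(2·5.8·0.205025) = 1.54217 m/s = 3.45 mph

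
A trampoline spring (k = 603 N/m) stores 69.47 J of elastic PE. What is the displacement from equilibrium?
x = √(2·PE/k) = √(2·69.47/603) = 0.48 m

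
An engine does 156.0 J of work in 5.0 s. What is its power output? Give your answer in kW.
P = W/t = 156.0/5.0 = 31.2 W = 0.0312 kW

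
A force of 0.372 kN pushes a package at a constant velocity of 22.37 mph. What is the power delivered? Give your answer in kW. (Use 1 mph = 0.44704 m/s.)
Convert to SI: F = 372.0 N, v = 10.0003 m/s
P = Fv = (372.0)(10.0003) = 3720.11 W = 3.72 kW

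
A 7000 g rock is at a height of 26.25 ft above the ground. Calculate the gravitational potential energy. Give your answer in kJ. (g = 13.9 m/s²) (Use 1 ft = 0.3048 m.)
Convert to SI: m = 7.0 kg, h = 8.001 m
PE = mgh = (7.0)(13.9)(8.001) = 778.497 J = 0.7785 kJ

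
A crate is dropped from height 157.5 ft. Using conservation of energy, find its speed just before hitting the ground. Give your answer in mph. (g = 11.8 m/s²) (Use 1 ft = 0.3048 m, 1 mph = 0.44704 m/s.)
Convert to SI: h = 48.006 m
mgh = ½mv² ⇒ v = √(2gh) = √(2·11.8·48.006) = 33.6592 m/s = 75.29 mph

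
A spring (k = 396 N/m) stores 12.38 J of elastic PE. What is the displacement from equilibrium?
x = √(2·PE/k) = √(2·12.38/396) = 0.2501 m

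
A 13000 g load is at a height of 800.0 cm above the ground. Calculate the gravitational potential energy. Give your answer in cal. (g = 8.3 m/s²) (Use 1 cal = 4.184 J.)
Convert to SI: m = 13.0 kg, h = 8.0 m
PE = mgh = (13.0)(8.3)(8.0) = 863.2 J = 206.3 cal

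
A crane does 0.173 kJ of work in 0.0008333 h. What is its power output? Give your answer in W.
Convert to SI: W = 173.0 J, t = 2.99988 s
P = W/t = 173.0/2.99988 = 57.67 W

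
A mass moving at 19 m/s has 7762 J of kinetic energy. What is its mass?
m = 2·KE/v² = 2·7762/(19)² = 43.0 kg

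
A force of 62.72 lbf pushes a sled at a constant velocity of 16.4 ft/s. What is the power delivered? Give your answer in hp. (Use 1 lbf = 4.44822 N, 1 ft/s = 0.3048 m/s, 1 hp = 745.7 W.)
Convert to SI: F = 278.992 N, v = 4.99872 m/s
P = Fv = (278.992)(4.99872) = 1394.6 W = 1.87 hp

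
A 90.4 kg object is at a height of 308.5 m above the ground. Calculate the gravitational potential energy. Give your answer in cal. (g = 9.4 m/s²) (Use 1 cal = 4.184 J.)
PE = mgh = (90.4)(9.4)(308.5) = 262151 J = 62660 cal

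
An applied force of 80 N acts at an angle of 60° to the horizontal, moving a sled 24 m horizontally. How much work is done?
W = F·d·cosθ = (80)(24)cos(60°) = 960.0 J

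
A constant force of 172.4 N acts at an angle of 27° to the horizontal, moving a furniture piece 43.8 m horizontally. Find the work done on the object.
W = F·d·cosθ = (172.4)(43.8)cos(27°) = 6728 J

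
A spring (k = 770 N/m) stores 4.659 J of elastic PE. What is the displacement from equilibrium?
x = √(2·PE/k) = √(2·4.659/770) = 0.11 m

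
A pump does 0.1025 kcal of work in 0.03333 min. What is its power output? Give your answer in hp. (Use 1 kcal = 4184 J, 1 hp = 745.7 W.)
Convert to SI: W = 428.86 J, t = 1.9998 s
P = W/t = 428.86/1.9998 = 214.451 W = 0.2876 hp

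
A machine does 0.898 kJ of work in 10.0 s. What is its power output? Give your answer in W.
Convert to SI: W = 898.0 J, t = 10.0 s
P = W/t = 898.0/10.0 = 89.8 W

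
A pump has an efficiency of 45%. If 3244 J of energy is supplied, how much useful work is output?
W_out = η·W_in = 0.45·3244 = 1459.8 J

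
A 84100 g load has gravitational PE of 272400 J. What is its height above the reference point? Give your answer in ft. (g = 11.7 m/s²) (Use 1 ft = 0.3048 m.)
Convert to SI: m = 84.1 kg, PE = 272400 J
h = PE/(mg) = 272400/(84.1·11.7) = 276.838 m = 908.3 ft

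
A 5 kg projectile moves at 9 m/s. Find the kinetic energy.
KE = ½mv² = ½(5)(9)² = 202.5 J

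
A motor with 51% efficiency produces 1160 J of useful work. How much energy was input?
W_in = W_out/η = 1160/0.51 = 2275 J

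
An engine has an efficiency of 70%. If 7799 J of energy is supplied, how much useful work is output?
W_out = η·W_in = 0.7·7799 = 5459.3 J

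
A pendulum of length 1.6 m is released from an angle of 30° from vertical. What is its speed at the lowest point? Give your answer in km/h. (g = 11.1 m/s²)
h = L(1 − cosθ) = 1.6(1 − cos30°) = 0.214359 m
v = √(2gh) = √(2·11.1·0.214359) = 2.18146 m/s = 7.853 km/h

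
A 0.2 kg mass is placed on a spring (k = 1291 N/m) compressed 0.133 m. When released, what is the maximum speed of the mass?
½kx² = ½mv² ⇒ v = x√(k/m) = (0.133)√(1291/0.2) = 10.69 m/s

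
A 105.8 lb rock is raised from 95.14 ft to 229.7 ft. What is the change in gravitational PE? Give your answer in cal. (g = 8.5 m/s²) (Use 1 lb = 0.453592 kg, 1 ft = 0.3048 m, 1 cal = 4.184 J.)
Convert to SI: m = 47.99 kg, Δh = 41.0139 m
ΔPE = mgΔh = (47.99)(8.5)(41.0139) = 16730.2 J = 3999 cal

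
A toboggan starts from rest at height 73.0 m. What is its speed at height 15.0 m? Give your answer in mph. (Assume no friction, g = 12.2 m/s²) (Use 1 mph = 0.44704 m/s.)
mgh₁ = mgh₂ + ½mv² ⇒ v = √(2g(h₁−h₂)) = √(2·12.2·58.0) = 37.6191 m/s = 84.15 mph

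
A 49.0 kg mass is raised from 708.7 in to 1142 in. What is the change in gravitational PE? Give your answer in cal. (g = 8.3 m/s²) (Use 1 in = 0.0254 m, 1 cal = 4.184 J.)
Convert to SI: m = 49.0 kg, Δh = 11.0058 m
ΔPE = mgΔh = (49.0)(8.3)(11.0058) = 4476.07 J = 1070 cal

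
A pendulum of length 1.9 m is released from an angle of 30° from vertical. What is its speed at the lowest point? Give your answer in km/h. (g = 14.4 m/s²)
h = L(1 − cosθ) = 1.9(1 − cos30°) = 0.254552 m
v = √(2gh) = √(2·14.4·0.254552) = 2.7076 m/s = 9.747 km/h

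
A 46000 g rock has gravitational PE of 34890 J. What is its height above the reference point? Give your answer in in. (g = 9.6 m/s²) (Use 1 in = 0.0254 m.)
Convert to SI: m = 46.0 kg, PE = 34890.0 J
h = PE/(mg) = 34890.0/(46.0·9.6) = 79.0082 m = 3111 in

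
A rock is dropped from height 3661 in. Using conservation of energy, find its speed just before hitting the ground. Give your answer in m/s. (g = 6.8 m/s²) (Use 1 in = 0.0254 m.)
Convert to SI: h = 92.9894 m
mgh = ½mv² ⇒ v = √(2gh) = √(2·6.8·92.9894) = 35.56 m/s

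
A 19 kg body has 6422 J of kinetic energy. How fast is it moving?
v = √(2·KE/m) = √(2·6422/19) = 26.0 m/s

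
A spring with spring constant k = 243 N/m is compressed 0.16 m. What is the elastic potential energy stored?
PE = ½kx² = ½(243)(0.16)² = 3.11 J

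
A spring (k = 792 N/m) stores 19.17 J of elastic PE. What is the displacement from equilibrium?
x = √(2·PE/k) = √(2·19.17/792) = 0.22 m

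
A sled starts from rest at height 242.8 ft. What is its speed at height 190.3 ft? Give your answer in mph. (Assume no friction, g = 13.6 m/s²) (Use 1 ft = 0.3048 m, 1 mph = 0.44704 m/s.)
Convert to SI: h₁−h₂ = 16.002 m
mgh₁ = mgh₂ + ½mv² ⇒ v = √(2g(h₁−h₂)) = √(2·13.6·16.002) = 20.8628 m/s = 46.67 mph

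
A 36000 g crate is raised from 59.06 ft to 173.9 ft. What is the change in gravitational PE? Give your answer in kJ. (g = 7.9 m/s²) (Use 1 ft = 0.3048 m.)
Convert to SI: m = 36.0 kg, Δh = 35.0032 m
ΔPE = mgΔh = (36.0)(7.9)(35.0032) = 9954.92 J = 9.955 kJ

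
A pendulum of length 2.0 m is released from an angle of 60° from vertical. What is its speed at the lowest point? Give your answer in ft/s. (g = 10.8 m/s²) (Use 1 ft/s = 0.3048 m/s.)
h = L(1 − cosθ) = 2.0(1 − cos60°) = 1.0 m
v = √(2gh) = √(2·10.8·1.0) = 4.64758 m/s = 15.25 ft/s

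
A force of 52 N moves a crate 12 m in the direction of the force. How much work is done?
W = F·d = (52)(12) = 624.0 J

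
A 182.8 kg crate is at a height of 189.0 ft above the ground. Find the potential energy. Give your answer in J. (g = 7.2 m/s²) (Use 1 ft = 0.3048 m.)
Convert to SI: m = 182.8 kg, h = 57.6072 m
PE = mgh = (182.8)(7.2)(57.6072) = 75820 J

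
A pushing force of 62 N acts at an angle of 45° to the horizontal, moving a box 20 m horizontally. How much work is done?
W = F·d·cosθ = (62)(20)cos(45°) = 876.8 J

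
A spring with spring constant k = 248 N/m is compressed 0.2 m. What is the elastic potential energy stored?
PE = ½kx² = ½(248)(0.2)² = 4.96 J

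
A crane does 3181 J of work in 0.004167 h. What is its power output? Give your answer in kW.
Convert to SI: W = 3181.0 J, t = 15.0012 s
P = W/t = 3181.0/15.0012 = 212.0497 W = 0.212 kW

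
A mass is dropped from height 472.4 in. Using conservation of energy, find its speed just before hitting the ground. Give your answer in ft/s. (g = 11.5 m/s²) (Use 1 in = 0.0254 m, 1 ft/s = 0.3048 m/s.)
Convert to SI: h = 11.999 m
mgh = ½mv² ⇒ v = √(2gh) = √(2·11.5·11.999) = 16.6125 m/s = 54.5 ft/s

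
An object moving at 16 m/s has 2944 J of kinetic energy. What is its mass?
m = 2·KE/v² = 2·2944/(16)² = 23.0 kg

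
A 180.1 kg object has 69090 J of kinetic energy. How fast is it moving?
v = √(2·KE/m) = √(2·69090/180.1) = 27.7 m/s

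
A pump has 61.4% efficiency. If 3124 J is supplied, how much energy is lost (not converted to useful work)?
W_lost = W_in(1 − η) = 3124·(1 − 0.614) = 1206 J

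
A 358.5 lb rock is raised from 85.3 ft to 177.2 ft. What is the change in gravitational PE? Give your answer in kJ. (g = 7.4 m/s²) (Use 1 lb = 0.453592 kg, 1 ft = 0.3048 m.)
Convert to SI: m = 162.613 kg, Δh = 28.0111 m
ΔPE = mgΔh = (162.613)(7.4)(28.0111) = 33706.7 J = 33.71 kJ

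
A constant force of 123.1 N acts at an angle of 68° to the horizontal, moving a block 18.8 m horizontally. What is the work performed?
W = F·d·cosθ = (123.1)(18.8)cos(68°) = 866.9 J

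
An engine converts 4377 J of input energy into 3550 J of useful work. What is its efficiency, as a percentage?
η = W_out/W_in = 3550/4377 = 81.11%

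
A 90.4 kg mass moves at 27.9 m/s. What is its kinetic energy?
KE = ½mv² = ½(90.4)(27.9)² = 35180 J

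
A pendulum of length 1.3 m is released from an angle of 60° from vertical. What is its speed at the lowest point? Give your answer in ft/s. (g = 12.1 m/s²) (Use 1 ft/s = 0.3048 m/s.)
h = L(1 − cosθ) = 1.3(1 − cos60°) = 0.65 m
v = √(2gh) = √(2·12.1·0.65) = 3.96611 m/s = 13.01 ft/s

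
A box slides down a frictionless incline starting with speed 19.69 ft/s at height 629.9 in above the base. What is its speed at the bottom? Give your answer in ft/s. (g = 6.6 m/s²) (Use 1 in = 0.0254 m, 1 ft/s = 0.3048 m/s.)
Convert to SI: v₀ = 6.00151 m/s, h = 15.9995 m
½mv₀² + mgh = ½mv² ⇒ v = √(v₀² + 2gh) = √(6.00151² + 2·6.6·15.9995) = 15.7229 m/s = 51.58 ft/s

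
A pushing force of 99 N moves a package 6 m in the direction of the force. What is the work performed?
W = F·d = (99)(6) = 594.0 J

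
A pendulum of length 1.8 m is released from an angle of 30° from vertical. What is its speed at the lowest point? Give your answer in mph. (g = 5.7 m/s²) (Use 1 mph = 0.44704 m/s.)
h = L(1 − cosθ) = 1.8(1 − cos30°) = 0.241154 m
v = √(2gh) = √(2·5.7·0.241154) = 1.65806 m/s = 3.709 mph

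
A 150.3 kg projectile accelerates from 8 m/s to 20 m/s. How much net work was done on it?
W = ΔKE = ½m(v₂² − v₁²) = ½(150.3)(20² − 8²) = 25250.4 J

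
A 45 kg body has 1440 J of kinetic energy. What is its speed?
v = √(2·KE/m) = √(2·1440/45) = 8.0 m/s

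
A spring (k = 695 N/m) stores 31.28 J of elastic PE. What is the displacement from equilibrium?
x = √(2·PE/k) = √(2·31.28/695) = 0.3 m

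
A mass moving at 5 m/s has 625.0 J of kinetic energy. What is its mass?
m = 2·KE/v² = 2·625.0/(5)² = 50.0 kg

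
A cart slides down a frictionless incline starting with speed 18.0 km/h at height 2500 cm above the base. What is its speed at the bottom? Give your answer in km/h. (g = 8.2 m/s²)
Convert to SI: v₀ = 5.0 m/s, h = 25.0 m
½mv₀² + mgh = ½mv² ⇒ v = √(v₀² + 2gh) = √(5.0² + 2·8.2·25.0) = 20.8567 m/s = 75.08 km/h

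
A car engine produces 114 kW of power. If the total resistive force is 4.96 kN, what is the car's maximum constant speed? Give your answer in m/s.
Convert to SI: F = 4960.0 N
P = Fv ⇒ v = P/F = 114000 W/4960.0 N = 22.98 m/s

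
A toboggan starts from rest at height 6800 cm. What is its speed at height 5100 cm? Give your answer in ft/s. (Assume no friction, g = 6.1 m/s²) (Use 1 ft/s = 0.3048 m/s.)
Convert to SI: h₁−h₂ = 17.0 m
mgh₁ = mgh₂ + ½mv² ⇒ v = √(2g(h₁−h₂)) = √(2·6.1·17.0) = 14.4014 m/s = 47.25 ft/s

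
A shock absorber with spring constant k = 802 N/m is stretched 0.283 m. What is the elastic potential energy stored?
PE = ½kx² = ½(802)(0.283)² = 32.12 J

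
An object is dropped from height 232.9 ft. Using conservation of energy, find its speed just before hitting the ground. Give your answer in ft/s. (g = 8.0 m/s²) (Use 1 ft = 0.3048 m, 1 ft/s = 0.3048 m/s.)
Convert to SI: h = 70.9879 m
mgh = ½mv² ⇒ v = √(2gh) = √(2·8.0·70.9879) = 33.7017 m/s = 110.6 ft/s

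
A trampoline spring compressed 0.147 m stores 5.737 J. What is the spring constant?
k = 2·PE/x² = 2·5.737/(0.147)² = 531.0 N/m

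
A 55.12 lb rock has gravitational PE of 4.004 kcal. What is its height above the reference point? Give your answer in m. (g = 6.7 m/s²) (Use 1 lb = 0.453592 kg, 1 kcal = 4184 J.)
Convert to SI: m = 25.002 kg, PE = 16752.7 J
h = PE/(mg) = 16752.7/(25.002·6.7) = 100.0 m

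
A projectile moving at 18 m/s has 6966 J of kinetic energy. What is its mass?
m = 2·KE/v² = 2·6966/(18)² = 43.0 kg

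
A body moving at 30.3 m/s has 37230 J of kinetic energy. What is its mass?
m = 2·KE/v² = 2·37230/(30.3)² = 81.1 kg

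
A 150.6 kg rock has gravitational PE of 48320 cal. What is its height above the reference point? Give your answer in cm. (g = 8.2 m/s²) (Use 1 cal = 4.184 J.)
Convert to SI: m = 150.6 kg, PE = 202171 J
h = PE/(mg) = 202171/(150.6·8.2) = 163.712 m = 16370 cm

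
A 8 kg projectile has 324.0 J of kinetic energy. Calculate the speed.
v = √(2·KE/m) = √(2·324.0/8) = 9.0 m/s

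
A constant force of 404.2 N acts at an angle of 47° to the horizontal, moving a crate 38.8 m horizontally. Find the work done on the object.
W = F·d·cosθ = (404.2)(38.8)cos(47°) = 10700 J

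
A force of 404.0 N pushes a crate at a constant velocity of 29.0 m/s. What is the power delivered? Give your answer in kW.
P = Fv = (404.0)(29.0) = 11716.0 W = 11.72 kW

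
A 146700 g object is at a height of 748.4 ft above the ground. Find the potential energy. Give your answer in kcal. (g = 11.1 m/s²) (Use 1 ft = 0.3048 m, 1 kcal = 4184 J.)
Convert to SI: m = 146.7 kg, h = 228.112 m
PE = mgh = (146.7)(11.1)(228.112) = 371451 J = 88.78 kcal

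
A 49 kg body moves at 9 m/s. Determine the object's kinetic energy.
KE = ½mv² = ½(49)(9)² = 1984.5 J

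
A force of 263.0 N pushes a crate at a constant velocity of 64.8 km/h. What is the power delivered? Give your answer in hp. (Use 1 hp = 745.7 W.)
Convert to SI: F = 263.0 N, v = 18.0 m/s
P = Fv = (263.0)(18.0) = 4734.0 W = 6.348 hp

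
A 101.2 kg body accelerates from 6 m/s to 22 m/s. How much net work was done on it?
W = ΔKE = ½m(v₂² − v₁²) = ½(101.2)(22² − 6²) = 22668.8 J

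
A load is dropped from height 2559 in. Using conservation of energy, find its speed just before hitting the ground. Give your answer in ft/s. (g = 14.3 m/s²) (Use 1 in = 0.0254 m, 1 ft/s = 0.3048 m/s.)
Convert to SI: h = 64.9986 m
mgh = ½mv² ⇒ v = √(2gh) = √(2·14.3·64.9986) = 43.1157 m/s = 141.5 ft/s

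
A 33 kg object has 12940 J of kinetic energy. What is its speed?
v = √(2·KE/m) = √(2·12940/33) = 28.0 m/s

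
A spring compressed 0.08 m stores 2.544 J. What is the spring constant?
k = 2·PE/x² = 2·2.544/(0.08)² = 795.0 N/m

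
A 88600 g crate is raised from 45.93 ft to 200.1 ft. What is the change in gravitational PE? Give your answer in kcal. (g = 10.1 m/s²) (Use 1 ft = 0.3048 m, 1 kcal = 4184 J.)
Convert to SI: m = 88.6 kg, Δh = 46.991 m
ΔPE = mgΔh = (88.6)(10.1)(46.991) = 42050.4 J = 10.05 kcal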